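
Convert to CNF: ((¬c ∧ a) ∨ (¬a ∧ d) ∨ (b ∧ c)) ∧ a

(¬c ∨ ¬a ∨ b) ∧ (¬c ∨ d ∨ b) ∧ a

((¬c ∧ a) ∨ (¬a ∧ d) ∨ (b ∧ c)) ∧ a
= (¬c ∨ ¬a ∨ b) ∧ (¬c ∨ ¬a ∨ c) ∧ (¬c ∨ d ∨ b) ∧ (¬c ∨ d ∨ c) ∧ (a ∨ ¬a ∨ b) ∧ (a ∨ ¬a ∨ c) ∧ (a ∨ d ∨ b) ∧ (a ∨ d ∨ c) ∧ a
= (¬c ∨ ¬a ∨ b) ∧ (¬c ∨ d ∨ b) ∧ a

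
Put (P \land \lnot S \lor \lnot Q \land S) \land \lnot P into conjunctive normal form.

(P \lor \lnot Q) \land (P \lor S) \land (\lnot S \lor \lnot Q) \land \lnot P

(P \land \lnot S \lor \lnot Q \land S) \land \lnot P
= (P \lor \lnot Q) \land (P \lor S) \land (\lnot S \lor \lnot Q) \land (\lnot S \lor S) \land \lnot P   [distribute \lor over \land]
= (P \lor \lnot Q) \land (P \lor S) \land (\lnot S \lor \lnot Q) \land \lnot P   [simplify]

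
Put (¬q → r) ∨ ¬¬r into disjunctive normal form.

q ∨ r

(¬q → r) ∨ ¬¬r
≡ ¬¬q ∨ r ∨ ¬¬r   [eliminate →]
≡ q ∨ r ∨ ¬¬r   [double negation]
≡ q ∨ r ∨ r   [double negation]
≡ q ∨ r   [simplify]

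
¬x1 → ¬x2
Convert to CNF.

x1 ∨ ¬x2

¬x1 → ¬x2
⇔ ¬¬x1 ∨ ¬x2   [eliminate →]
⇔ x1 ∨ ¬x2   [double negation]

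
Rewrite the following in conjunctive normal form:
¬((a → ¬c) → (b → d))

¬((a → ¬c) → (b → d))
≡ ¬(¬(a → ¬c) ∨ (b → d))   [eliminate →]
≡ ¬(¬(¬a ∨ ¬c) ∨ (b → d))   [eliminate →]
≡ ¬(¬(¬a ∨ ¬c) ∨ ¬b ∨ d)   [eliminate →]
≡ ¬¬(¬a ∨ ¬c) ∧ ¬¬b ∧ ¬d   [De Morgan]
≡ (¬a ∨ ¬c) ∧ ¬¬b ∧ ¬d   [double negation]
≡ (¬a ∨ ¬c) ∧ b ∧ ¬d   [double negation]

(¬a ∨ ¬c) ∧ b ∧ ¬d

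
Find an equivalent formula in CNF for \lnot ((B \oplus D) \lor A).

(\lnot B \lor D) \land (\lnot D \lor B) \land \lnot A

\lnot ((B \oplus D) \lor A)
≡ \lnot (((B \lor D) \land \lnot (B \land D)) \lor A)   — expand \oplus
≡ \lnot ((B \lor D) \land \lnot (B \land D)) \land \lnot A   — De Morgan
≡ (\lnot (B \lor D) \lor \lnot \lnot (B \land D)) \land \lnot A   — De Morgan
≡ ((\lnot B \land \lnot D) \lor \lnot \lnot (B \land D)) \land \lnot A   — De Morgan
≡ ((\lnot B \land \lnot D) \lor (B \land D)) \land \lnot A   — double negation
≡ (\lnot B \lor B) \land (\lnot B \lor D) \land (\lnot D \lor B) \land (\lnot D \lor D) \land \lnot A   — distribute \lor over \land
≡ (\lnot B \lor D) \land (\lnot D \lor B) \land \lnot A   — simplify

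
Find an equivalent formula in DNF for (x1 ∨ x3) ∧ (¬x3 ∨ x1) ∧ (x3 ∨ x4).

(x1 ∨ x3) ∧ (¬x3 ∨ x1) ∧ (x3 ∨ x4)
≡ x1 ∧ ¬x3 ∧ x3 ∨ x1 ∧ ¬x3 ∧ x4 ∨ x1 ∧ x1 ∧ x3 ∨ x1 ∧ x1 ∧ x4 ∨ x3 ∧ ¬x3 ∧ x3 ∨ x3 ∧ ¬x3 ∧ x4 ∨ x3 ∧ x1 ∧ x3 ∨ x3 ∧ x1 ∧ x4
≡ x1 ∧ x3 ∨ x1 ∧ x4

x1 ∧ x3 ∨ x1 ∧ x4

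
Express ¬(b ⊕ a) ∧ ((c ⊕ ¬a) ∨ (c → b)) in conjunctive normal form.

(¬b ∨ a) ∧ (¬a ∨ b) ∧ (¬c ∨ a ∨ b)

¬(b ⊕ a) ∧ ((c ⊕ ¬a) ∨ (c → b))
⇔ ¬((b ∨ a) ∧ ¬(b ∧ a)) ∧ ((c ⊕ ¬a) ∨ (c → b))   (expand ⊕)
⇔ ¬((b ∨ a) ∧ ¬(b ∧ a)) ∧ (((c ∨ ¬a) ∧ ¬(c ∧ ¬a)) ∨ (c → b))   (expand ⊕)
⇔ ¬((b ∨ a) ∧ ¬(b ∧ a)) ∧ (((c ∨ ¬a) ∧ ¬(c ∧ ¬a)) ∨ ¬c ∨ b)   (eliminate →)
⇔ (¬(b ∨ a) ∨ ¬¬(b ∧ a)) ∧ (((c ∨ ¬a) ∧ ¬(c ∧ ¬a)) ∨ ¬c ∨ b)   (De Morgan)
⇔ ((¬b ∧ ¬a) ∨ ¬¬(b ∧ a)) ∧ (((c ∨ ¬a) ∧ ¬(c ∧ ¬a)) ∨ ¬c ∨ b)   (De Morgan)
⇔ ((¬b ∧ ¬a) ∨ (b ∧ a)) ∧ (((c ∨ ¬a) ∧ ¬(c ∧ ¬a)) ∨ ¬c ∨ b)   (double negation)
⇔ ((¬b ∧ ¬a) ∨ (b ∧ a)) ∧ (((c ∨ ¬a) ∧ (¬c ∨ ¬¬a)) ∨ ¬c ∨ b)   (De Morgan)
⇔ ((¬b ∧ ¬a) ∨ (b ∧ a)) ∧ (((c ∨ ¬a) ∧ (¬c ∨ a)) ∨ ¬c ∨ b)   (double negation)
⇔ (¬b ∨ b) ∧ (¬b ∨ a) ∧ (¬a ∨ b) ∧ (¬a ∨ a) ∧ (c ∨ ¬a ∨ ¬c ∨ b) ∧ (¬c ∨ a ∨ ¬c ∨ b)   (distribute ∨ over ∧)
⇔ (¬b ∨ a) ∧ (¬a ∨ b) ∧ (¬c ∨ a ∨ b)   (simplify)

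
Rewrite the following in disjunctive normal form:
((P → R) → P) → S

¬P ∨ S

((P → R) → P) → S
≡ ¬((P → R) → P) ∨ S   [eliminate →]
≡ ¬(¬(P → R) ∨ P) ∨ S   [eliminate →]
≡ ¬(¬(¬P ∨ R) ∨ P) ∨ S   [eliminate →]
≡ (¬¬(¬P ∨ R) ∧ ¬P) ∨ S   [De Morgan]
≡ ((¬P ∨ R) ∧ ¬P) ∨ S   [double negation]
≡ (¬P ∧ ¬P) ∨ (R ∧ ¬P) ∨ S   [distribute ∧ over ∨]
≡ ¬P ∨ S   [simplify]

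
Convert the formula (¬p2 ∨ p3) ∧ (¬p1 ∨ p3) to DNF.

(¬p2 ∨ p3) ∧ (¬p1 ∨ p3)
≡ (¬p2 ∧ ¬p1) ∨ (¬p2 ∧ p3) ∨ (p3 ∧ ¬p1) ∨ (p3 ∧ p3)   (distribute ∧ over ∨)
≡ (¬p2 ∧ ¬p1) ∨ p3   (simplify)

(¬p2 ∧ ¬p1) ∨ p3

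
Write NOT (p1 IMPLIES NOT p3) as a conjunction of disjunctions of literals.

NOT (p1 IMPLIES NOT p3)
≡ NOT (NOT p1 OR NOT p3)   [eliminate IMPLIES]
≡ NOT NOT p1 AND NOT NOT p3   [De Morgan]
≡ p1 AND NOT NOT p3   [double negation]
≡ p1 AND p3   [double negation]

p1 AND p3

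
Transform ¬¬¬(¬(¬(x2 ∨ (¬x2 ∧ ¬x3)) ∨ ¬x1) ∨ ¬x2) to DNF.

¬x1 ∧ x2

¬¬¬(¬(¬(x2 ∨ (¬x2 ∧ ¬x3)) ∨ ¬x1) ∨ ¬x2)
≡ ¬(¬(¬(x2 ∨ (¬x2 ∧ ¬x3)) ∨ ¬x1) ∨ ¬x2)   (double negation)
≡ ¬¬(¬(x2 ∨ (¬x2 ∧ ¬x3)) ∨ ¬x1) ∧ ¬¬x2   (De Morgan)
≡ (¬(x2 ∨ (¬x2 ∧ ¬x3)) ∨ ¬x1) ∧ ¬¬x2   (double negation)
≡ ((¬x2 ∧ ¬(¬x2 ∧ ¬x3)) ∨ ¬x1) ∧ ¬¬x2   (De Morgan)
≡ ((¬x2 ∧ (¬¬x2 ∨ ¬¬x3)) ∨ ¬x1) ∧ ¬¬x2   (De Morgan)
≡ ((¬x2 ∧ (x2 ∨ ¬¬x3)) ∨ ¬x1) ∧ ¬¬x2   (double negation)
≡ ((¬x2 ∧ (x2 ∨ x3)) ∨ ¬x1) ∧ ¬¬x2   (double negation)
≡ ((¬x2 ∧ (x2 ∨ x3)) ∨ ¬x1) ∧ x2   (double negation)
≡ (¬x2 ∧ x2 ∧ x2) ∨ (¬x2 ∧ x3 ∧ x2) ∨ (¬x1 ∧ x2)   (distribute ∧ over ∨)
≡ ¬x1 ∧ x2   (simplify)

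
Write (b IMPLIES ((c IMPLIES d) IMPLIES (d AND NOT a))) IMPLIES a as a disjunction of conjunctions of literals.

(b AND NOT c AND NOT d) OR a

(b IMPLIES ((c IMPLIES d) IMPLIES (d AND NOT a))) IMPLIES a
⇔ NOT (b IMPLIES ((c IMPLIES d) IMPLIES (d AND NOT a))) OR a   [eliminate IMPLIES]
⇔ NOT (NOT b OR ((c IMPLIES d) IMPLIES (d AND NOT a))) OR a   [eliminate IMPLIES]
⇔ NOT (NOT b OR NOT (c IMPLIES d) OR (d AND NOT a)) OR a   [eliminate IMPLIES]
⇔ NOT (NOT b OR NOT (NOT c OR d) OR (d AND NOT a)) OR a   [eliminate IMPLIES]
⇔ (NOT NOT b AND NOT NOT (NOT c OR d) AND NOT (d AND NOT a)) OR a   [De Morgan]
⇔ (b AND NOT NOT (NOT c OR d) AND NOT (d AND NOT a)) OR a   [double negation]
⇔ (b AND (NOT c OR d) AND NOT (d AND NOT a)) OR a   [double negation]
⇔ (b AND (NOT c OR d) AND (NOT d OR NOT NOT a)) OR a   [De Morgan]
⇔ (b AND (NOT c OR d) AND (NOT d OR a)) OR a   [double negation]
⇔ (b AND NOT c AND NOT d) OR (b AND NOT c AND a) OR (b AND d AND NOT d) OR (b AND d AND a) OR a   [distribute AND over OR]
⇔ (b AND NOT c AND NOT d) OR a   [simplify]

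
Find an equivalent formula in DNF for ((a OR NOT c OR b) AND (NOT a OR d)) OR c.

((a OR NOT c OR b) AND (NOT a OR d)) OR c
⇔ (a AND NOT a) OR (a AND d) OR (NOT c AND NOT a) OR (NOT c AND d) OR (b AND NOT a) OR (b AND d) OR c   (distribute AND over OR)
⇔ (a AND d) OR (NOT c AND NOT a) OR (NOT c AND d) OR (b AND NOT a) OR (b AND d) OR c   (simplify)

(a AND d) OR (NOT c AND NOT a) OR (NOT c AND d) OR (b AND NOT a) OR (b AND d) OR c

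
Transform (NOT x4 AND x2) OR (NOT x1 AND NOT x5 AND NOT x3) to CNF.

(NOT x4 AND x2) OR (NOT x1 AND NOT x5 AND NOT x3)
= (NOT x4 OR NOT x1) AND (NOT x4 OR NOT x5) AND (NOT x4 OR NOT x3) AND (x2 OR NOT x1) AND (x2 OR NOT x5) AND (x2 OR NOT x3)   [distribute OR over AND]

(NOT x4 OR NOT x1) AND (NOT x4 OR NOT x5) AND (NOT x4 OR NOT x3) AND (x2 OR NOT x1) AND (x2 OR NOT x5) AND (x2 OR NOT x3)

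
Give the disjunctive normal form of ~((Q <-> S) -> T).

(~Q & ~S & ~T) | (S & Q & ~T)

~((Q <-> S) -> T)
⇔ ~(~(Q <-> S) | T)   (eliminate ->)
⇔ ~(~((Q -> S) & (S -> Q)) | T)   (eliminate <->)
⇔ ~(~((~Q | S) & (S -> Q)) | T)   (eliminate ->)
⇔ ~(~((~Q | S) & (~S | Q)) | T)   (eliminate ->)
⇔ ~~((~Q | S) & (~S | Q)) & ~T   (De Morgan)
⇔ (~Q | S) & (~S | Q) & ~T   (double negation)
⇔ (~Q & ~S & ~T) | (~Q & Q & ~T) | (S & ~S & ~T) | (S & Q & ~T)   (distribute & over |)
⇔ (~Q & ~S & ~T) | (S & Q & ~T)   (simplify)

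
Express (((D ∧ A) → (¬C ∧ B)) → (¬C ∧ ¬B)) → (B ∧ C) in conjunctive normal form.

(((D ∧ A) → (¬C ∧ B)) → (¬C ∧ ¬B)) → (B ∧ C)
= ¬(((D ∧ A) → (¬C ∧ B)) → (¬C ∧ ¬B)) ∨ (B ∧ C)
= ¬(¬((D ∧ A) → (¬C ∧ B)) ∨ (¬C ∧ ¬B)) ∨ (B ∧ C)
= ¬(¬(¬(D ∧ A) ∨ (¬C ∧ B)) ∨ (¬C ∧ ¬B)) ∨ (B ∧ C)
= (¬¬(¬(D ∧ A) ∨ (¬C ∧ B)) ∧ ¬(¬C ∧ ¬B)) ∨ (B ∧ C)
= ((¬(D ∧ A) ∨ (¬C ∧ B)) ∧ ¬(¬C ∧ ¬B)) ∨ (B ∧ C)
= ((¬D ∨ ¬A ∨ (¬C ∧ B)) ∧ ¬(¬C ∧ ¬B)) ∨ (B ∧ C)
= ((¬D ∨ ¬A ∨ (¬C ∧ B)) ∧ (¬¬C ∨ ¬¬B)) ∨ (B ∧ C)
= ((¬D ∨ ¬A ∨ (¬C ∧ B)) ∧ (C ∨ ¬¬B)) ∨ (B ∧ C)
= ((¬D ∨ ¬A ∨ (¬C ∧ B)) ∧ (C ∨ B)) ∨ (B ∧ C)
= (¬D ∨ ¬A ∨ ¬C ∨ B) ∧ (¬D ∨ ¬A ∨ ¬C ∨ C) ∧ (¬D ∨ ¬A ∨ B ∨ B) ∧ (¬D ∨ ¬A ∨ B ∨ C) ∧ (C ∨ B ∨ B) ∧ (C ∨ B ∨ C)
= (¬D ∨ ¬A ∨ B) ∧ (C ∨ B)

(¬D ∨ ¬A ∨ B) ∧ (C ∨ B)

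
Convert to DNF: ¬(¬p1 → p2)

¬(¬p1 → p2)
≡ ¬(¬¬p1 ∨ p2)   [eliminate →]
≡ ¬¬¬p1 ∧ ¬p2   [De Morgan]
≡ ¬p1 ∧ ¬p2   [double negation]

¬p1 ∧ ¬p2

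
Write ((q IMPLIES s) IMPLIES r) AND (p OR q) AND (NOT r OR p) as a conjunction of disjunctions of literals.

(q OR r) AND (NOT s OR r) AND (p OR q) AND (NOT r OR p)

((q IMPLIES s) IMPLIES r) AND (p OR q) AND (NOT r OR p)
≡ (NOT (q IMPLIES s) OR r) AND (p OR q) AND (NOT r OR p)   [eliminate IMPLIES]
≡ (NOT (NOT q OR s) OR r) AND (p OR q) AND (NOT r OR p)   [eliminate IMPLIES]
≡ ((NOT NOT q AND NOT s) OR r) AND (p OR q) AND (NOT r OR p)   [De Morgan]
≡ ((q AND NOT s) OR r) AND (p OR q) AND (NOT r OR p)   [double negation]
≡ (q OR r) AND (NOT s OR r) AND (p OR q) AND (NOT r OR p)   [distribute OR over AND]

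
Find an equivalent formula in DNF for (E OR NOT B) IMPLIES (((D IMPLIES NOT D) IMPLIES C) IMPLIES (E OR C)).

(NOT E AND B) OR (NOT D AND NOT C) OR E OR C

(E OR NOT B) IMPLIES (((D IMPLIES NOT D) IMPLIES C) IMPLIES (E OR C))
≡ NOT (E OR NOT B) OR (((D IMPLIES NOT D) IMPLIES C) IMPLIES (E OR C))   — eliminate IMPLIES
≡ NOT (E OR NOT B) OR NOT ((D IMPLIES NOT D) IMPLIES C) OR E OR C   — eliminate IMPLIES
≡ NOT (E OR NOT B) OR NOT (NOT (D IMPLIES NOT D) OR C) OR E OR C   — eliminate IMPLIES
≡ NOT (E OR NOT B) OR NOT (NOT (NOT D OR NOT D) OR C) OR E OR C   — eliminate IMPLIES
≡ (NOT E AND NOT NOT B) OR NOT (NOT (NOT D OR NOT D) OR C) OR E OR C   — De Morgan
≡ (NOT E AND B) OR NOT (NOT (NOT D OR NOT D) OR C) OR E OR C   — double negation
≡ (NOT E AND B) OR (NOT NOT (NOT D OR NOT D) AND NOT C) OR E OR C   — De Morgan
≡ (NOT E AND B) OR ((NOT D OR NOT D) AND NOT C) OR E OR C   — double negation
≡ (NOT E AND B) OR (NOT D AND NOT C) OR (NOT D AND NOT C) OR E OR C   — distribute AND over OR
≡ (NOT E AND B) OR (NOT D AND NOT C) OR E OR C   — simplify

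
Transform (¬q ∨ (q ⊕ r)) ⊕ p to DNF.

(¬q ∨ (q ⊕ r)) ⊕ p
≡ ((¬q ∨ (q ⊕ r)) ∧ ¬p) ∨ (¬(¬q ∨ (q ⊕ r)) ∧ p)   — expand ⊕
≡ ((¬q ∨ (q ∧ ¬r) ∨ (¬q ∧ r)) ∧ ¬p) ∨ (¬(¬q ∨ (q ⊕ r)) ∧ p)   — expand ⊕
≡ ((¬q ∨ (q ∧ ¬r) ∨ (¬q ∧ r)) ∧ ¬p) ∨ (¬(¬q ∨ (q ∧ ¬r) ∨ (¬q ∧ r)) ∧ p)   — expand ⊕
≡ ((¬q ∨ (q ∧ ¬r) ∨ (¬q ∧ r)) ∧ ¬p) ∨ (¬¬q ∧ ¬(q ∧ ¬r) ∧ ¬(¬q ∧ r) ∧ p)   — De Morgan
≡ ((¬q ∨ (q ∧ ¬r) ∨ (¬q ∧ r)) ∧ ¬p) ∨ (q ∧ ¬(q ∧ ¬r) ∧ ¬(¬q ∧ r) ∧ p)   — double negation
≡ ((¬q ∨ (q ∧ ¬r) ∨ (¬q ∧ r)) ∧ ¬p) ∨ (q ∧ (¬q ∨ ¬¬r) ∧ ¬(¬q ∧ r) ∧ p)   — De Morgan
≡ ((¬q ∨ (q ∧ ¬r) ∨ (¬q ∧ r)) ∧ ¬p) ∨ (q ∧ (¬q ∨ r) ∧ ¬(¬q ∧ r) ∧ p)   — double negation
≡ ((¬q ∨ (q ∧ ¬r) ∨ (¬q ∧ r)) ∧ ¬p) ∨ (q ∧ (¬q ∨ r) ∧ (¬¬q ∨ ¬r) ∧ p)   — De Morgan
≡ ((¬q ∨ (q ∧ ¬r) ∨ (¬q ∧ r)) ∧ ¬p) ∨ (q ∧ (¬q ∨ r) ∧ (q ∨ ¬r) ∧ p)   — double negation
≡ (¬q ∧ ¬p) ∨ (q ∧ ¬r ∧ ¬p) ∨ (¬q ∧ r ∧ ¬p) ∨ (q ∧ ¬q ∧ q ∧ p) ∨ (q ∧ ¬q ∧ ¬r ∧ p) ∨ (q ∧ r ∧ q ∧ p) ∨ (q ∧ r ∧ ¬r ∧ p)   — distribute ∧ over ∨
≡ (¬q ∧ ¬p) ∨ (q ∧ ¬r ∧ ¬p) ∨ (q ∧ r ∧ p)   — simplify

(¬q ∧ ¬p) ∨ (q ∧ ¬r ∧ ¬p) ∨ (q ∧ r ∧ p)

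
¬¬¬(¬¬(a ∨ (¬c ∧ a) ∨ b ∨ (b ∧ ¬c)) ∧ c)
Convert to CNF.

(¬a ∨ ¬c) ∧ (¬b ∨ ¬c)

¬¬¬(¬¬(a ∨ (¬c ∧ a) ∨ b ∨ (b ∧ ¬c)) ∧ c)
≡ ¬(¬¬(a ∨ (¬c ∧ a) ∨ b ∨ (b ∧ ¬c)) ∧ c)   — double negation
≡ ¬¬¬(a ∨ (¬c ∧ a) ∨ b ∨ (b ∧ ¬c)) ∨ ¬c   — De Morgan
≡ ¬(a ∨ (¬c ∧ a) ∨ b ∨ (b ∧ ¬c)) ∨ ¬c   — double negation
≡ (¬a ∧ ¬(¬c ∧ a) ∧ ¬b ∧ ¬(b ∧ ¬c)) ∨ ¬c   — De Morgan
≡ (¬a ∧ (¬¬c ∨ ¬a) ∧ ¬b ∧ ¬(b ∧ ¬c)) ∨ ¬c   — De Morgan
≡ (¬a ∧ (c ∨ ¬a) ∧ ¬b ∧ ¬(b ∧ ¬c)) ∨ ¬c   — double negation
≡ (¬a ∧ (c ∨ ¬a) ∧ ¬b ∧ (¬b ∨ ¬¬c)) ∨ ¬c   — De Morgan
≡ (¬a ∧ (c ∨ ¬a) ∧ ¬b ∧ (¬b ∨ c)) ∨ ¬c   — double negation
≡ (¬a ∨ ¬c) ∧ (c ∨ ¬a ∨ ¬c) ∧ (¬b ∨ ¬c) ∧ (¬b ∨ c ∨ ¬c)   — distribute ∨ over ∧
≡ (¬a ∨ ¬c) ∧ (¬b ∨ ¬c)   — simplify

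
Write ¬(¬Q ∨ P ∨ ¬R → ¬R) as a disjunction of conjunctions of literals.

¬(¬Q ∨ P ∨ ¬R → ¬R)
≡ ¬(¬(¬Q ∨ P ∨ ¬R) ∨ ¬R)   [eliminate →]
≡ ¬¬(¬Q ∨ P ∨ ¬R) ∧ ¬¬R   [De Morgan]
≡ (¬Q ∨ P ∨ ¬R) ∧ ¬¬R   [double negation]
≡ (¬Q ∨ P ∨ ¬R) ∧ R   [double negation]
≡ ¬Q ∧ R ∨ P ∧ R ∨ ¬R ∧ R   [distribute ∧ over ∨]
≡ ¬Q ∧ R ∨ P ∧ R   [simplify]

¬Q ∧ R ∨ P ∧ R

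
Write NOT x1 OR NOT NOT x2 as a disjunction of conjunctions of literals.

NOT x1 OR NOT NOT x2
= NOT x1 OR x2   [double negation]

NOT x1 OR x2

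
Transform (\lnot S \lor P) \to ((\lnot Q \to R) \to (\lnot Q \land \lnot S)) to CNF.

(S \lor \lnot Q) \land (\lnot P \lor \lnot Q) \land (\lnot P \lor \lnot R \lor \lnot S)

(\lnot S \lor P) \to ((\lnot Q \to R) \to (\lnot Q \land \lnot S))
≡ \lnot (\lnot S \lor P) \lor ((\lnot Q \to R) \to (\lnot Q \land \lnot S))   [eliminate \to]
≡ \lnot (\lnot S \lor P) \lor \lnot (\lnot Q \to R) \lor (\lnot Q \land \lnot S)   [eliminate \to]
≡ \lnot (\lnot S \lor P) \lor \lnot (\lnot \lnot Q \lor R) \lor (\lnot Q \land \lnot S)   [eliminate \to]
≡ (\lnot \lnot S \land \lnot P) \lor \lnot (\lnot \lnot Q \lor R) \lor (\lnot Q \land \lnot S)   [De Morgan]
≡ (S \land \lnot P) \lor \lnot (\lnot \lnot Q \lor R) \lor (\lnot Q \land \lnot S)   [double negation]
≡ (S \land \lnot P) \lor (\lnot \lnot \lnot Q \land \lnot R) \lor (\lnot Q \land \lnot S)   [De Morgan]
≡ (S \land \lnot P) \lor (\lnot Q \land \lnot R) \lor (\lnot Q \land \lnot S)   [double negation]
≡ (S \lor \lnot Q \lor \lnot Q) \land (S \lor \lnot Q \lor \lnot S) \land (S \lor \lnot R \lor \lnot Q) \land (S \lor \lnot R \lor \lnot S) \land (\lnot P \lor \lnot Q \lor \lnot Q) \land (\lnot P \lor \lnot Q \lor \lnot S) \land (\lnot P \lor \lnot R \lor \lnot Q) \land (\lnot P \lor \lnot R \lor \lnot S)   [distribute \lor over \land]
≡ (S \lor \lnot Q) \land (\lnot P \lor \lnot Q) \land (\lnot P \lor \lnot R \lor \lnot S)   [simplify]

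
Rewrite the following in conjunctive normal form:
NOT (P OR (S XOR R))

NOT P AND (NOT S OR R) AND (NOT R OR S)

NOT (P OR (S XOR R))
≡ NOT (P OR ((S OR R) AND NOT (S AND R)))   — expand XOR
≡ NOT P AND NOT ((S OR R) AND NOT (S AND R))   — De Morgan
≡ NOT P AND (NOT (S OR R) OR NOT NOT (S AND R))   — De Morgan
≡ NOT P AND ((NOT S AND NOT R) OR NOT NOT (S AND R))   — De Morgan
≡ NOT P AND ((NOT S AND NOT R) OR (S AND R))   — double negation
≡ NOT P AND (NOT S OR S) AND (NOT S OR R) AND (NOT R OR S) AND (NOT R OR R)   — distribute OR over AND
≡ NOT P AND (NOT S OR R) AND (NOT R OR S)   — simplify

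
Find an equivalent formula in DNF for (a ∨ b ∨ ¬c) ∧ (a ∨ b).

(a ∨ b ∨ ¬c) ∧ (a ∨ b)
⇔ (a ∧ a) ∨ (a ∧ b) ∨ (b ∧ a) ∨ (b ∧ b) ∨ (¬c ∧ a) ∨ (¬c ∧ b)   (distribute ∧ over ∨)
⇔ a ∨ b   (simplify)

a ∨ b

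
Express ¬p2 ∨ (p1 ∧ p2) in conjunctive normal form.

¬p2 ∨ (p1 ∧ p2)
≡ (¬p2 ∨ p1) ∧ (¬p2 ∨ p2)   [distribute ∨ over ∧]
≡ ¬p2 ∨ p1   [simplify]

¬p2 ∨ p1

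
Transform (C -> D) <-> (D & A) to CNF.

(C -> D) <-> (D & A)
= ((C -> D) -> (D & A)) & ((D & A) -> (C -> D))   — eliminate <->
= (~(C -> D) | (D & A)) & ((D & A) -> (C -> D))   — eliminate ->
= (~(~C | D) | (D & A)) & ((D & A) -> (C -> D))   — eliminate ->
= (~(~C | D) | (D & A)) & (~(D & A) | (C -> D))   — eliminate ->
= (~(~C | D) | (D & A)) & (~(D & A) | ~C | D)   — eliminate ->
= ((~~C & ~D) | (D & A)) & (~(D & A) | ~C | D)   — De Morgan
= ((C & ~D) | (D & A)) & (~(D & A) | ~C | D)   — double negation
= ((C & ~D) | (D & A)) & (~D | ~A | ~C | D)   — De Morgan
= (C | D) & (C | A) & (~D | D) & (~D | A) & (~D | ~A | ~C | D)   — distribute | over &
= (C | D) & (C | A) & (~D | A)   — simplify

(C | D) & (C | A) & (~D | A)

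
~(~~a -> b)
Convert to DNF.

~(~~a -> b)
≡ ~(~~~a | b)   [eliminate ->]
≡ ~~~~a & ~b   [De Morgan]
≡ ~~a & ~b   [double negation]
≡ a & ~b   [double negation]

a & ~b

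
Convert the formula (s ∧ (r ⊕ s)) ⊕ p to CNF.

(s ∨ p) ∧ (¬r ∨ ¬s ∨ p) ∧ (¬s ∨ r ∨ ¬p)

(s ∧ (r ⊕ s)) ⊕ p
⇔ ((s ∧ (r ⊕ s)) ∨ p) ∧ ¬(s ∧ (r ⊕ s) ∧ p)
⇔ ((s ∧ (r ∨ s) ∧ ¬(r ∧ s)) ∨ p) ∧ ¬(s ∧ (r ⊕ s) ∧ p)
⇔ ((s ∧ (r ∨ s) ∧ ¬(r ∧ s)) ∨ p) ∧ ¬(s ∧ (r ∨ s) ∧ ¬(r ∧ s) ∧ p)
⇔ ((s ∧ (r ∨ s) ∧ (¬r ∨ ¬s)) ∨ p) ∧ ¬(s ∧ (r ∨ s) ∧ ¬(r ∧ s) ∧ p)
⇔ ((s ∧ (r ∨ s) ∧ (¬r ∨ ¬s)) ∨ p) ∧ (¬s ∨ ¬(r ∨ s) ∨ ¬¬(r ∧ s) ∨ ¬p)
⇔ ((s ∧ (r ∨ s) ∧ (¬r ∨ ¬s)) ∨ p) ∧ (¬s ∨ (¬r ∧ ¬s) ∨ ¬¬(r ∧ s) ∨ ¬p)
⇔ ((s ∧ (r ∨ s) ∧ (¬r ∨ ¬s)) ∨ p) ∧ (¬s ∨ (¬r ∧ ¬s) ∨ (r ∧ s) ∨ ¬p)
⇔ (s ∨ p) ∧ (r ∨ s ∨ p) ∧ (¬r ∨ ¬s ∨ p) ∧ (¬s ∨ ¬r ∨ r ∨ ¬p) ∧ (¬s ∨ ¬r ∨ s ∨ ¬p) ∧ (¬s ∨ ¬s ∨ r ∨ ¬p) ∧ (¬s ∨ ¬s ∨ s ∨ ¬p)
⇔ (s ∨ p) ∧ (¬r ∨ ¬s ∨ p) ∧ (¬s ∨ r ∨ ¬p)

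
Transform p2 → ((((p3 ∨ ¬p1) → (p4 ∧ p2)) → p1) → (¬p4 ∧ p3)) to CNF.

(¬p2 ∨ p1 ∨ p4 ∨ p3) ∧ (¬p2 ∨ ¬p1 ∨ ¬p4) ∧ (¬p2 ∨ ¬p1 ∨ p3)

p2 → ((((p3 ∨ ¬p1) → (p4 ∧ p2)) → p1) → (¬p4 ∧ p3))
≡ ¬p2 ∨ ((((p3 ∨ ¬p1) → (p4 ∧ p2)) → p1) → (¬p4 ∧ p3))   — eliminate →
≡ ¬p2 ∨ ¬(((p3 ∨ ¬p1) → (p4 ∧ p2)) → p1) ∨ (¬p4 ∧ p3)   — eliminate →
≡ ¬p2 ∨ ¬(¬((p3 ∨ ¬p1) → (p4 ∧ p2)) ∨ p1) ∨ (¬p4 ∧ p3)   — eliminate →
≡ ¬p2 ∨ ¬(¬(¬(p3 ∨ ¬p1) ∨ (p4 ∧ p2)) ∨ p1) ∨ (¬p4 ∧ p3)   — eliminate →
≡ ¬p2 ∨ (¬¬(¬(p3 ∨ ¬p1) ∨ (p4 ∧ p2)) ∧ ¬p1) ∨ (¬p4 ∧ p3)   — De Morgan
≡ ¬p2 ∨ ((¬(p3 ∨ ¬p1) ∨ (p4 ∧ p2)) ∧ ¬p1) ∨ (¬p4 ∧ p3)   — double negation
≡ ¬p2 ∨ (((¬p3 ∧ ¬¬p1) ∨ (p4 ∧ p2)) ∧ ¬p1) ∨ (¬p4 ∧ p3)   — De Morgan
≡ ¬p2 ∨ (((¬p3 ∧ p1) ∨ (p4 ∧ p2)) ∧ ¬p1) ∨ (¬p4 ∧ p3)   — double negation
≡ (¬p2 ∨ ¬p3 ∨ p4 ∨ ¬p4) ∧ (¬p2 ∨ ¬p3 ∨ p4 ∨ p3) ∧ (¬p2 ∨ ¬p3 ∨ p2 ∨ ¬p4) ∧ (¬p2 ∨ ¬p3 ∨ p2 ∨ p3) ∧ (¬p2 ∨ p1 ∨ p4 ∨ ¬p4) ∧ (¬p2 ∨ p1 ∨ p4 ∨ p3) ∧ (¬p2 ∨ p1 ∨ p2 ∨ ¬p4) ∧ (¬p2 ∨ p1 ∨ p2 ∨ p3) ∧ (¬p2 ∨ ¬p1 ∨ ¬p4) ∧ (¬p2 ∨ ¬p1 ∨ p3)   — distribute ∨ over ∧
≡ (¬p2 ∨ p1 ∨ p4 ∨ p3) ∧ (¬p2 ∨ ¬p1 ∨ ¬p4) ∧ (¬p2 ∨ ¬p1 ∨ p3)   — simplify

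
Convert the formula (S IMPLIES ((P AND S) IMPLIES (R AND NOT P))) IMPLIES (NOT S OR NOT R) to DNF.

(S AND P) OR NOT S OR NOT R

(S IMPLIES ((P AND S) IMPLIES (R AND NOT P))) IMPLIES (NOT S OR NOT R)
= NOT (S IMPLIES ((P AND S) IMPLIES (R AND NOT P))) OR NOT S OR NOT R   [eliminate IMPLIES]
= NOT (NOT S OR ((P AND S) IMPLIES (R AND NOT P))) OR NOT S OR NOT R   [eliminate IMPLIES]
= NOT (NOT S OR NOT (P AND S) OR (R AND NOT P)) OR NOT S OR NOT R   [eliminate IMPLIES]
= (NOT NOT S AND NOT NOT (P AND S) AND NOT (R AND NOT P)) OR NOT S OR NOT R   [De Morgan]
= (S AND NOT NOT (P AND S) AND NOT (R AND NOT P)) OR NOT S OR NOT R   [double negation]
= (S AND P AND S AND NOT (R AND NOT P)) OR NOT S OR NOT R   [double negation]
= (S AND P AND S AND (NOT R OR NOT NOT P)) OR NOT S OR NOT R   [De Morgan]
= (S AND P AND S AND (NOT R OR P)) OR NOT S OR NOT R   [double negation]
= (S AND P AND S AND NOT R) OR (S AND P AND S AND P) OR NOT S OR NOT R   [distribute AND over OR]
= (S AND P) OR NOT S OR NOT R   [simplify]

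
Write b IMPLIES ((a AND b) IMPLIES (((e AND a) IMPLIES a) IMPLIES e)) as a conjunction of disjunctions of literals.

NOT b OR NOT a OR e

b IMPLIES ((a AND b) IMPLIES (((e AND a) IMPLIES a) IMPLIES e))
≡ NOT b OR ((a AND b) IMPLIES (((e AND a) IMPLIES a) IMPLIES e))   — eliminate IMPLIES
≡ NOT b OR NOT (a AND b) OR (((e AND a) IMPLIES a) IMPLIES e)   — eliminate IMPLIES
≡ NOT b OR NOT (a AND b) OR NOT ((e AND a) IMPLIES a) OR e   — eliminate IMPLIES
≡ NOT b OR NOT (a AND b) OR NOT (NOT (e AND a) OR a) OR e   — eliminate IMPLIES
≡ NOT b OR NOT a OR NOT b OR NOT (NOT (e AND a) OR a) OR e   — De Morgan
≡ NOT b OR NOT a OR NOT b OR (NOT NOT (e AND a) AND NOT a) OR e   — De Morgan
≡ NOT b OR NOT a OR NOT b OR (e AND a AND NOT a) OR e   — double negation
≡ (NOT b OR NOT a OR NOT b OR e OR e) AND (NOT b OR NOT a OR NOT b OR a OR e) AND (NOT b OR NOT a OR NOT b OR NOT a OR e)   — distribute OR over AND
≡ NOT b OR NOT a OR e   — simplify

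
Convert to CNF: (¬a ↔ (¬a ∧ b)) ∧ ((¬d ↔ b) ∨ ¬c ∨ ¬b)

(¬a ↔ (¬a ∧ b)) ∧ ((¬d ↔ b) ∨ ¬c ∨ ¬b)
≡ (¬a → (¬a ∧ b)) ∧ ((¬a ∧ b) → ¬a) ∧ ((¬d ↔ b) ∨ ¬c ∨ ¬b)   [eliminate ↔]
≡ (¬¬a ∨ (¬a ∧ b)) ∧ ((¬a ∧ b) → ¬a) ∧ ((¬d ↔ b) ∨ ¬c ∨ ¬b)   [eliminate →]
≡ (¬¬a ∨ (¬a ∧ b)) ∧ (¬(¬a ∧ b) ∨ ¬a) ∧ ((¬d ↔ b) ∨ ¬c ∨ ¬b)   [eliminate →]
≡ (¬¬a ∨ (¬a ∧ b)) ∧ (¬(¬a ∧ b) ∨ ¬a) ∧ (((¬d → b) ∧ (b → ¬d)) ∨ ¬c ∨ ¬b)   [eliminate ↔]
≡ (¬¬a ∨ (¬a ∧ b)) ∧ (¬(¬a ∧ b) ∨ ¬a) ∧ (((¬¬d ∨ b) ∧ (b → ¬d)) ∨ ¬c ∨ ¬b)   [eliminate →]
≡ (¬¬a ∨ (¬a ∧ b)) ∧ (¬(¬a ∧ b) ∨ ¬a) ∧ (((¬¬d ∨ b) ∧ (¬b ∨ ¬d)) ∨ ¬c ∨ ¬b)   [eliminate →]
≡ (a ∨ (¬a ∧ b)) ∧ (¬(¬a ∧ b) ∨ ¬a) ∧ (((¬¬d ∨ b) ∧ (¬b ∨ ¬d)) ∨ ¬c ∨ ¬b)   [double negation]
≡ (a ∨ (¬a ∧ b)) ∧ (¬¬a ∨ ¬b ∨ ¬a) ∧ (((¬¬d ∨ b) ∧ (¬b ∨ ¬d)) ∨ ¬c ∨ ¬b)   [De Morgan]
≡ (a ∨ (¬a ∧ b)) ∧ (a ∨ ¬b ∨ ¬a) ∧ (((¬¬d ∨ b) ∧ (¬b ∨ ¬d)) ∨ ¬c ∨ ¬b)   [double negation]
≡ (a ∨ (¬a ∧ b)) ∧ (a ∨ ¬b ∨ ¬a) ∧ (((d ∨ b) ∧ (¬b ∨ ¬d)) ∨ ¬c ∨ ¬b)   [double negation]
≡ (a ∨ ¬a) ∧ (a ∨ b) ∧ (a ∨ ¬b ∨ ¬a) ∧ (d ∨ b ∨ ¬c ∨ ¬b) ∧ (¬b ∨ ¬d ∨ ¬c ∨ ¬b)   [distribute ∨ over ∧]
≡ (a ∨ b) ∧ (¬b ∨ ¬d ∨ ¬c)   [simplify]

(a ∨ b) ∧ (¬b ∨ ¬d ∨ ¬c)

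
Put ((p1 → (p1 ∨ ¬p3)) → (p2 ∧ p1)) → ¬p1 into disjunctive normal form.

¬p1 ∨ (p1 ∧ ¬p2) ∨ (¬p3 ∧ ¬p2)

((p1 → (p1 ∨ ¬p3)) → (p2 ∧ p1)) → ¬p1
⇔ ¬((p1 → (p1 ∨ ¬p3)) → (p2 ∧ p1)) ∨ ¬p1   [eliminate →]
⇔ ¬(¬(p1 → (p1 ∨ ¬p3)) ∨ (p2 ∧ p1)) ∨ ¬p1   [eliminate →]
⇔ ¬(¬(¬p1 ∨ p1 ∨ ¬p3) ∨ (p2 ∧ p1)) ∨ ¬p1   [eliminate →]
⇔ (¬¬(¬p1 ∨ p1 ∨ ¬p3) ∧ ¬(p2 ∧ p1)) ∨ ¬p1   [De Morgan]
⇔ ((¬p1 ∨ p1 ∨ ¬p3) ∧ ¬(p2 ∧ p1)) ∨ ¬p1   [double negation]
⇔ ((¬p1 ∨ p1 ∨ ¬p3) ∧ (¬p2 ∨ ¬p1)) ∨ ¬p1   [De Morgan]
⇔ (¬p1 ∧ ¬p2) ∨ (¬p1 ∧ ¬p1) ∨ (p1 ∧ ¬p2) ∨ (p1 ∧ ¬p1) ∨ (¬p3 ∧ ¬p2) ∨ (¬p3 ∧ ¬p1) ∨ ¬p1   [distribute ∧ over ∨]
⇔ ¬p1 ∨ (p1 ∧ ¬p2) ∨ (¬p3 ∧ ¬p2)   [simplify]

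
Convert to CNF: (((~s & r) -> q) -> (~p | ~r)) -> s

(((~s & r) -> q) -> (~p | ~r)) -> s
≡ ~(((~s & r) -> q) -> (~p | ~r)) | s
≡ ~(~((~s & r) -> q) | ~p | ~r) | s
≡ ~(~(~(~s & r) | q) | ~p | ~r) | s
≡ (~~(~(~s & r) | q) & ~~p & ~~r) | s
≡ ((~(~s & r) | q) & ~~p & ~~r) | s
≡ ((~~s | ~r | q) & ~~p & ~~r) | s
≡ ((s | ~r | q) & ~~p & ~~r) | s
≡ ((s | ~r | q) & p & ~~r) | s
≡ ((s | ~r | q) & p & r) | s
≡ (s | ~r | q | s) & (p | s) & (r | s)
≡ (s | ~r | q) & (p | s) & (r | s)

(s | ~r | q) & (p | s) & (r | s)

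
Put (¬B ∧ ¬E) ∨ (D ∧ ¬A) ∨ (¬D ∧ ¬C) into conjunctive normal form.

(¬B ∧ ¬E) ∨ (D ∧ ¬A) ∨ (¬D ∧ ¬C)
= (¬B ∨ D ∨ ¬D) ∧ (¬B ∨ D ∨ ¬C) ∧ (¬B ∨ ¬A ∨ ¬D) ∧ (¬B ∨ ¬A ∨ ¬C) ∧ (¬E ∨ D ∨ ¬D) ∧ (¬E ∨ D ∨ ¬C) ∧ (¬E ∨ ¬A ∨ ¬D) ∧ (¬E ∨ ¬A ∨ ¬C)   [distribute ∨ over ∧]
= (¬B ∨ D ∨ ¬C) ∧ (¬B ∨ ¬A ∨ ¬D) ∧ (¬B ∨ ¬A ∨ ¬C) ∧ (¬E ∨ D ∨ ¬C) ∧ (¬E ∨ ¬A ∨ ¬D) ∧ (¬E ∨ ¬A ∨ ¬C)   [simplify]

(¬B ∨ D ∨ ¬C) ∧ (¬B ∨ ¬A ∨ ¬D) ∧ (¬B ∨ ¬A ∨ ¬C) ∧ (¬E ∨ D ∨ ¬C) ∧ (¬E ∨ ¬A ∨ ¬D) ∧ (¬E ∨ ¬A ∨ ¬C)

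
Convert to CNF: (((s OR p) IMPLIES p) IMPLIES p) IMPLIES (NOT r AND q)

(NOT s OR p OR NOT r) AND (NOT s OR p OR q) AND (NOT p OR NOT r) AND (NOT p OR q)

(((s OR p) IMPLIES p) IMPLIES p) IMPLIES (NOT r AND q)
≡ NOT (((s OR p) IMPLIES p) IMPLIES p) OR (NOT r AND q)
≡ NOT (NOT ((s OR p) IMPLIES p) OR p) OR (NOT r AND q)
≡ NOT (NOT (NOT (s OR p) OR p) OR p) OR (NOT r AND q)
≡ (NOT NOT (NOT (s OR p) OR p) AND NOT p) OR (NOT r AND q)
≡ ((NOT (s OR p) OR p) AND NOT p) OR (NOT r AND q)
≡ (((NOT s AND NOT p) OR p) AND NOT p) OR (NOT r AND q)
≡ (NOT s OR p OR NOT r) AND (NOT s OR p OR q) AND (NOT p OR p OR NOT r) AND (NOT p OR p OR q) AND (NOT p OR NOT r) AND (NOT p OR q)
≡ (NOT s OR p OR NOT r) AND (NOT s OR p OR q) AND (NOT p OR NOT r) AND (NOT p OR q)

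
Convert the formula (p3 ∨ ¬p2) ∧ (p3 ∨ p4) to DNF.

p3 ∨ (¬p2 ∧ p4)

(p3 ∨ ¬p2) ∧ (p3 ∨ p4)
= (p3 ∧ p3) ∨ (p3 ∧ p4) ∨ (¬p2 ∧ p3) ∨ (¬p2 ∧ p4)   [distribute ∧ over ∨]
= p3 ∨ (¬p2 ∧ p4)   [simplify]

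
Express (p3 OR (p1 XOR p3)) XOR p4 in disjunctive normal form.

(p3 AND NOT p4) OR (p1 AND NOT p3 AND NOT p4) OR (NOT p3 AND NOT p1 AND p4)

(p3 OR (p1 XOR p3)) XOR p4
⇔ ((p3 OR (p1 XOR p3)) AND NOT p4) OR (NOT (p3 OR (p1 XOR p3)) AND p4)   [expand XOR]
⇔ ((p3 OR (p1 AND NOT p3) OR (NOT p1 AND p3)) AND NOT p4) OR (NOT (p3 OR (p1 XOR p3)) AND p4)   [expand XOR]
⇔ ((p3 OR (p1 AND NOT p3) OR (NOT p1 AND p3)) AND NOT p4) OR (NOT (p3 OR (p1 AND NOT p3) OR (NOT p1 AND p3)) AND p4)   [expand XOR]
⇔ ((p3 OR (p1 AND NOT p3) OR (NOT p1 AND p3)) AND NOT p4) OR (NOT p3 AND NOT (p1 AND NOT p3) AND NOT (NOT p1 AND p3) AND p4)   [De Morgan]
⇔ ((p3 OR (p1 AND NOT p3) OR (NOT p1 AND p3)) AND NOT p4) OR (NOT p3 AND (NOT p1 OR NOT NOT p3) AND NOT (NOT p1 AND p3) AND p4)   [De Morgan]
⇔ ((p3 OR (p1 AND NOT p3) OR (NOT p1 AND p3)) AND NOT p4) OR (NOT p3 AND (NOT p1 OR p3) AND NOT (NOT p1 AND p3) AND p4)   [double negation]
⇔ ((p3 OR (p1 AND NOT p3) OR (NOT p1 AND p3)) AND NOT p4) OR (NOT p3 AND (NOT p1 OR p3) AND (NOT NOT p1 OR NOT p3) AND p4)   [De Morgan]
⇔ ((p3 OR (p1 AND NOT p3) OR (NOT p1 AND p3)) AND NOT p4) OR (NOT p3 AND (NOT p1 OR p3) AND (p1 OR NOT p3) AND p4)   [double negation]
⇔ (p3 AND NOT p4) OR (p1 AND NOT p3 AND NOT p4) OR (NOT p1 AND p3 AND NOT p4) OR (NOT p3 AND NOT p1 AND p1 AND p4) OR (NOT p3 AND NOT p1 AND NOT p3 AND p4) OR (NOT p3 AND p3 AND p1 AND p4) OR (NOT p3 AND p3 AND NOT p3 AND p4)   [distribute AND over OR]
⇔ (p3 AND NOT p4) OR (p1 AND NOT p3 AND NOT p4) OR (NOT p3 AND NOT p1 AND p4)   [simplify]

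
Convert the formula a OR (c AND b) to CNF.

a OR (c AND b)
≡ (a OR c) AND (a OR b)   — distribute OR over AND

(a OR c) AND (a OR b)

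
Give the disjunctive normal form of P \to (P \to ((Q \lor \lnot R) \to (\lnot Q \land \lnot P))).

P \to (P \to ((Q \lor \lnot R) \to (\lnot Q \land \lnot P)))
≡ \lnot P \lor (P \to ((Q \lor \lnot R) \to (\lnot Q \land \lnot P)))   [eliminate \to]
≡ \lnot P \lor \lnot P \lor ((Q \lor \lnot R) \to (\lnot Q \land \lnot P))   [eliminate \to]
≡ \lnot P \lor \lnot P \lor \lnot (Q \lor \lnot R) \lor (\lnot Q \land \lnot P)   [eliminate \to]
≡ \lnot P \lor \lnot P \lor (\lnot Q \land \lnot \lnot R) \lor (\lnot Q \land \lnot P)   [De Morgan]
≡ \lnot P \lor \lnot P \lor (\lnot Q \land R) \lor (\lnot Q \land \lnot P)   [double negation]
≡ \lnot P \lor (\lnot Q \land R)   [simplify]

\lnot P \lor (\lnot Q \land R)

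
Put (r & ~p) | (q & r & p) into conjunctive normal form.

r & (~p | q)

(r & ~p) | (q & r & p)
⇔ (r | q) & (r | r) & (r | p) & (~p | q) & (~p | r) & (~p | p)   [distribute | over &]
⇔ r & (~p | q)   [simplify]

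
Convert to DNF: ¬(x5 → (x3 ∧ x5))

x5 ∧ ¬x3

¬(x5 → (x3 ∧ x5))
⇔ ¬(¬x5 ∨ (x3 ∧ x5))   (eliminate →)
⇔ ¬¬x5 ∧ ¬(x3 ∧ x5)   (De Morgan)
⇔ x5 ∧ ¬(x3 ∧ x5)   (double negation)
⇔ x5 ∧ (¬x3 ∨ ¬x5)   (De Morgan)
⇔ (x5 ∧ ¬x3) ∨ (x5 ∧ ¬x5)   (distribute ∧ over ∨)
⇔ x5 ∧ ¬x3   (simplify)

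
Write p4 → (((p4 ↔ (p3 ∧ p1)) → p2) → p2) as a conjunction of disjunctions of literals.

p4 → (((p4 ↔ (p3 ∧ p1)) → p2) → p2)
= ¬p4 ∨ (((p4 ↔ (p3 ∧ p1)) → p2) → p2)   [eliminate →]
= ¬p4 ∨ ¬((p4 ↔ (p3 ∧ p1)) → p2) ∨ p2   [eliminate →]
= ¬p4 ∨ ¬(¬(p4 ↔ (p3 ∧ p1)) ∨ p2) ∨ p2   [eliminate →]
= ¬p4 ∨ ¬(¬((p4 → (p3 ∧ p1)) ∧ ((p3 ∧ p1) → p4)) ∨ p2) ∨ p2   [eliminate ↔]
= ¬p4 ∨ ¬(¬((¬p4 ∨ (p3 ∧ p1)) ∧ ((p3 ∧ p1) → p4)) ∨ p2) ∨ p2   [eliminate →]
= ¬p4 ∨ ¬(¬((¬p4 ∨ (p3 ∧ p1)) ∧ (¬(p3 ∧ p1) ∨ p4)) ∨ p2) ∨ p2   [eliminate →]
= ¬p4 ∨ (¬¬((¬p4 ∨ (p3 ∧ p1)) ∧ (¬(p3 ∧ p1) ∨ p4)) ∧ ¬p2) ∨ p2   [De Morgan]
= ¬p4 ∨ ((¬p4 ∨ (p3 ∧ p1)) ∧ (¬(p3 ∧ p1) ∨ p4) ∧ ¬p2) ∨ p2   [double negation]
= ¬p4 ∨ ((¬p4 ∨ (p3 ∧ p1)) ∧ (¬p3 ∨ ¬p1 ∨ p4) ∧ ¬p2) ∨ p2   [De Morgan]
= (¬p4 ∨ ¬p4 ∨ p3 ∨ p2) ∧ (¬p4 ∨ ¬p4 ∨ p1 ∨ p2) ∧ (¬p4 ∨ ¬p3 ∨ ¬p1 ∨ p4 ∨ p2) ∧ (¬p4 ∨ ¬p2 ∨ p2)   [distribute ∨ over ∧]
= (¬p4 ∨ p3 ∨ p2) ∧ (¬p4 ∨ p1 ∨ p2)   [simplify]

(¬p4 ∨ p3 ∨ p2) ∧ (¬p4 ∨ p1 ∨ p2)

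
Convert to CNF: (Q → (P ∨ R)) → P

(Q ∨ P) ∧ (¬R ∨ P)

(Q → (P ∨ R)) → P
≡ ¬(Q → (P ∨ R)) ∨ P   [eliminate →]
≡ ¬(¬Q ∨ P ∨ R) ∨ P   [eliminate →]
≡ (¬¬Q ∧ ¬P ∧ ¬R) ∨ P   [De Morgan]
≡ (Q ∧ ¬P ∧ ¬R) ∨ P   [double negation]
≡ (Q ∨ P) ∧ (¬P ∨ P) ∧ (¬R ∨ P)   [distribute ∨ over ∧]
≡ (Q ∨ P) ∧ (¬R ∨ P)   [simplify]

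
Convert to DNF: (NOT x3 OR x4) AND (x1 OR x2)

(NOT x3 OR x4) AND (x1 OR x2)
⇔ (NOT x3 AND x1) OR (NOT x3 AND x2) OR (x4 AND x1) OR (x4 AND x2)   [distribute AND over OR]

(NOT x3 AND x1) OR (NOT x3 AND x2) OR (x4 AND x1) OR (x4 AND x2)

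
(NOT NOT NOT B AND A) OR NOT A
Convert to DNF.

(NOT B AND A) OR NOT A

(NOT NOT NOT B AND A) OR NOT A
= (NOT B AND A) OR NOT A   (double negation)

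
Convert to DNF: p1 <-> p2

p1 <-> p2
≡ (p1 -> p2) & (p2 -> p1)   — eliminate <->
≡ (~p1 | p2) & (p2 -> p1)   — eliminate ->
≡ (~p1 | p2) & (~p2 | p1)   — eliminate ->
≡ (~p1 & ~p2) | (~p1 & p1) | (p2 & ~p2) | (p2 & p1)   — distribute & over |
≡ (~p1 & ~p2) | (p2 & p1)   — simplify

(~p1 & ~p2) | (p2 & p1)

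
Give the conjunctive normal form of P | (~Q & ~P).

P | (~Q & ~P)
⇔ (P | ~Q) & (P | ~P)   (distribute | over &)
⇔ P | ~Q   (simplify)

P | ~Q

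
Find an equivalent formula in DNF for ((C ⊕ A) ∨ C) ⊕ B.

((C ⊕ A) ∨ C) ⊕ B
≡ (((C ⊕ A) ∨ C) ∧ ¬B) ∨ (¬((C ⊕ A) ∨ C) ∧ B)   — expand ⊕
≡ (((C ∧ ¬A) ∨ (¬C ∧ A) ∨ C) ∧ ¬B) ∨ (¬((C ⊕ A) ∨ C) ∧ B)   — expand ⊕
≡ (((C ∧ ¬A) ∨ (¬C ∧ A) ∨ C) ∧ ¬B) ∨ (¬((C ∧ ¬A) ∨ (¬C ∧ A) ∨ C) ∧ B)   — expand ⊕
≡ (((C ∧ ¬A) ∨ (¬C ∧ A) ∨ C) ∧ ¬B) ∨ (¬(C ∧ ¬A) ∧ ¬(¬C ∧ A) ∧ ¬C ∧ B)   — De Morgan
≡ (((C ∧ ¬A) ∨ (¬C ∧ A) ∨ C) ∧ ¬B) ∨ ((¬C ∨ ¬¬A) ∧ ¬(¬C ∧ A) ∧ ¬C ∧ B)   — De Morgan
≡ (((C ∧ ¬A) ∨ (¬C ∧ A) ∨ C) ∧ ¬B) ∨ ((¬C ∨ A) ∧ ¬(¬C ∧ A) ∧ ¬C ∧ B)   — double negation
≡ (((C ∧ ¬A) ∨ (¬C ∧ A) ∨ C) ∧ ¬B) ∨ ((¬C ∨ A) ∧ (¬¬C ∨ ¬A) ∧ ¬C ∧ B)   — De Morgan
≡ (((C ∧ ¬A) ∨ (¬C ∧ A) ∨ C) ∧ ¬B) ∨ ((¬C ∨ A) ∧ (C ∨ ¬A) ∧ ¬C ∧ B)   — double negation
≡ (C ∧ ¬A ∧ ¬B) ∨ (¬C ∧ A ∧ ¬B) ∨ (C ∧ ¬B) ∨ (¬C ∧ C ∧ ¬C ∧ B) ∨ (¬C ∧ ¬A ∧ ¬C ∧ B) ∨ (A ∧ C ∧ ¬C ∧ B) ∨ (A ∧ ¬A ∧ ¬C ∧ B)   — distribute ∧ over ∨
≡ (¬C ∧ A ∧ ¬B) ∨ (C ∧ ¬B) ∨ (¬C ∧ ¬A ∧ B)   — simplify

(¬C ∧ A ∧ ¬B) ∨ (C ∧ ¬B) ∨ (¬C ∧ ¬A ∧ B)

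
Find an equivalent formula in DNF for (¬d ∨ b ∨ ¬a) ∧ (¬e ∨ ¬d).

(¬d ∨ b ∨ ¬a) ∧ (¬e ∨ ¬d)
= (¬d ∧ ¬e) ∨ (¬d ∧ ¬d) ∨ (b ∧ ¬e) ∨ (b ∧ ¬d) ∨ (¬a ∧ ¬e) ∨ (¬a ∧ ¬d)   — distribute ∧ over ∨
= ¬d ∨ (b ∧ ¬e) ∨ (¬a ∧ ¬e)   — simplify

¬d ∨ (b ∧ ¬e) ∨ (¬a ∧ ¬e)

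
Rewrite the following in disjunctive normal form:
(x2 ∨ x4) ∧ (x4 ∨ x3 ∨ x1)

x2 ∧ x3 ∨ x2 ∧ x1 ∨ x4

(x2 ∨ x4) ∧ (x4 ∨ x3 ∨ x1)
= x2 ∧ x4 ∨ x2 ∧ x3 ∨ x2 ∧ x1 ∨ x4 ∧ x4 ∨ x4 ∧ x3 ∨ x4 ∧ x1   (distribute ∧ over ∨)
= x2 ∧ x3 ∨ x2 ∧ x1 ∨ x4   (simplify)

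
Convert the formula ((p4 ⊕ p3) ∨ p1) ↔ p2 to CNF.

(¬p4 ∨ p3 ∨ p2) ∧ (¬p3 ∨ p4 ∨ p2) ∧ (¬p1 ∨ p2) ∧ (¬p2 ∨ p4 ∨ p3 ∨ p1) ∧ (¬p2 ∨ ¬p4 ∨ ¬p3 ∨ p1)

((p4 ⊕ p3) ∨ p1) ↔ p2
≡ (((p4 ⊕ p3) ∨ p1) → p2) ∧ (p2 → ((p4 ⊕ p3) ∨ p1))   [eliminate ↔]
≡ (¬((p4 ⊕ p3) ∨ p1) ∨ p2) ∧ (p2 → ((p4 ⊕ p3) ∨ p1))   [eliminate →]
≡ (¬(((p4 ∨ p3) ∧ ¬(p4 ∧ p3)) ∨ p1) ∨ p2) ∧ (p2 → ((p4 ⊕ p3) ∨ p1))   [expand ⊕]
≡ (¬(((p4 ∨ p3) ∧ ¬(p4 ∧ p3)) ∨ p1) ∨ p2) ∧ (¬p2 ∨ (p4 ⊕ p3) ∨ p1)   [eliminate →]
≡ (¬(((p4 ∨ p3) ∧ ¬(p4 ∧ p3)) ∨ p1) ∨ p2) ∧ (¬p2 ∨ ((p4 ∨ p3) ∧ ¬(p4 ∧ p3)) ∨ p1)   [expand ⊕]
≡ ((¬((p4 ∨ p3) ∧ ¬(p4 ∧ p3)) ∧ ¬p1) ∨ p2) ∧ (¬p2 ∨ ((p4 ∨ p3) ∧ ¬(p4 ∧ p3)) ∨ p1)   [De Morgan]
≡ (((¬(p4 ∨ p3) ∨ ¬¬(p4 ∧ p3)) ∧ ¬p1) ∨ p2) ∧ (¬p2 ∨ ((p4 ∨ p3) ∧ ¬(p4 ∧ p3)) ∨ p1)   [De Morgan]
≡ ((((¬p4 ∧ ¬p3) ∨ ¬¬(p4 ∧ p3)) ∧ ¬p1) ∨ p2) ∧ (¬p2 ∨ ((p4 ∨ p3) ∧ ¬(p4 ∧ p3)) ∨ p1)   [De Morgan]
≡ ((((¬p4 ∧ ¬p3) ∨ (p4 ∧ p3)) ∧ ¬p1) ∨ p2) ∧ (¬p2 ∨ ((p4 ∨ p3) ∧ ¬(p4 ∧ p3)) ∨ p1)   [double negation]
≡ ((((¬p4 ∧ ¬p3) ∨ (p4 ∧ p3)) ∧ ¬p1) ∨ p2) ∧ (¬p2 ∨ ((p4 ∨ p3) ∧ (¬p4 ∨ ¬p3)) ∨ p1)   [De Morgan]
≡ (¬p4 ∨ p4 ∨ p2) ∧ (¬p4 ∨ p3 ∨ p2) ∧ (¬p3 ∨ p4 ∨ p2) ∧ (¬p3 ∨ p3 ∨ p2) ∧ (¬p1 ∨ p2) ∧ (¬p2 ∨ p4 ∨ p3 ∨ p1) ∧ (¬p2 ∨ ¬p4 ∨ ¬p3 ∨ p1)   [distribute ∨ over ∧]
≡ (¬p4 ∨ p3 ∨ p2) ∧ (¬p3 ∨ p4 ∨ p2) ∧ (¬p1 ∨ p2) ∧ (¬p2 ∨ p4 ∨ p3 ∨ p1) ∧ (¬p2 ∨ ¬p4 ∨ ¬p3 ∨ p1)   [simplify]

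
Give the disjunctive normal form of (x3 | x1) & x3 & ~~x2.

(x3 | x1) & x3 & ~~x2
= (x3 | x1) & x3 & x2
= (x3 & x3 & x2) | (x1 & x3 & x2)
= x3 & x2

x3 & x2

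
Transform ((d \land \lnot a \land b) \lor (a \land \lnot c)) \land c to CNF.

((d \land \lnot a \land b) \lor (a \land \lnot c)) \land c
≡ (d \lor a) \land (d \lor \lnot c) \land (\lnot a \lor a) \land (\lnot a \lor \lnot c) \land (b \lor a) \land (b \lor \lnot c) \land c   (distribute \lor over \land)
≡ (d \lor a) \land (d \lor \lnot c) \land (\lnot a \lor \lnot c) \land (b \lor a) \land (b \lor \lnot c) \land c   (simplify)

(d \lor a) \land (d \lor \lnot c) \land (\lnot a \lor \lnot c) \land (b \lor a) \land (b \lor \lnot c) \land c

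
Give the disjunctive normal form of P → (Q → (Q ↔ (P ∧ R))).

¬P ∨ ¬Q ∨ (P ∧ R ∧ Q)

P → (Q → (Q ↔ (P ∧ R)))
≡ ¬P ∨ (Q → (Q ↔ (P ∧ R)))   [eliminate →]
≡ ¬P ∨ ¬Q ∨ (Q ↔ (P ∧ R))   [eliminate →]
≡ ¬P ∨ ¬Q ∨ ((Q → (P ∧ R)) ∧ ((P ∧ R) → Q))   [eliminate ↔]
≡ ¬P ∨ ¬Q ∨ ((¬Q ∨ (P ∧ R)) ∧ ((P ∧ R) → Q))   [eliminate →]
≡ ¬P ∨ ¬Q ∨ ((¬Q ∨ (P ∧ R)) ∧ (¬(P ∧ R) ∨ Q))   [eliminate →]
≡ ¬P ∨ ¬Q ∨ ((¬Q ∨ (P ∧ R)) ∧ (¬P ∨ ¬R ∨ Q))   [De Morgan]
≡ ¬P ∨ ¬Q ∨ (¬Q ∧ ¬P) ∨ (¬Q ∧ ¬R) ∨ (¬Q ∧ Q) ∨ (P ∧ R ∧ ¬P) ∨ (P ∧ R ∧ ¬R) ∨ (P ∧ R ∧ Q)   [distribute ∧ over ∨]
≡ ¬P ∨ ¬Q ∨ (P ∧ R ∧ Q)   [simplify]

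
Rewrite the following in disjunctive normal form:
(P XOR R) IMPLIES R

(NOT P AND NOT R) OR R

(P XOR R) IMPLIES R
⇔ NOT (P XOR R) OR R   [eliminate IMPLIES]
⇔ NOT ((P AND NOT R) OR (NOT P AND R)) OR R   [expand XOR]
⇔ (NOT (P AND NOT R) AND NOT (NOT P AND R)) OR R   [De Morgan]
⇔ ((NOT P OR NOT NOT R) AND NOT (NOT P AND R)) OR R   [De Morgan]
⇔ ((NOT P OR R) AND NOT (NOT P AND R)) OR R   [double negation]
⇔ ((NOT P OR R) AND (NOT NOT P OR NOT R)) OR R   [De Morgan]
⇔ ((NOT P OR R) AND (P OR NOT R)) OR R   [double negation]
⇔ (NOT P AND P) OR (NOT P AND NOT R) OR (R AND P) OR (R AND NOT R) OR R   [distribute AND over OR]
⇔ (NOT P AND NOT R) OR R   [simplify]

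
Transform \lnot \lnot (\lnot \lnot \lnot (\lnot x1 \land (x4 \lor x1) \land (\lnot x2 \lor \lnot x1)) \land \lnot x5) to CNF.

\lnot \lnot (\lnot \lnot \lnot (\lnot x1 \land (x4 \lor x1) \land (\lnot x2 \lor \lnot x1)) \land \lnot x5)
≡ \lnot \lnot \lnot (\lnot x1 \land (x4 \lor x1) \land (\lnot x2 \lor \lnot x1)) \land \lnot x5   (double negation)
≡ \lnot (\lnot x1 \land (x4 \lor x1) \land (\lnot x2 \lor \lnot x1)) \land \lnot x5   (double negation)
≡ (\lnot \lnot x1 \lor \lnot (x4 \lor x1) \lor \lnot (\lnot x2 \lor \lnot x1)) \land \lnot x5   (De Morgan)
≡ (x1 \lor \lnot (x4 \lor x1) \lor \lnot (\lnot x2 \lor \lnot x1)) \land \lnot x5   (double negation)
≡ (x1 \lor (\lnot x4 \land \lnot x1) \lor \lnot (\lnot x2 \lor \lnot x1)) \land \lnot x5   (De Morgan)
≡ (x1 \lor (\lnot x4 \land \lnot x1) \lor (\lnot \lnot x2 \land \lnot \lnot x1)) \land \lnot x5   (De Morgan)
≡ (x1 \lor (\lnot x4 \land \lnot x1) \lor (x2 \land \lnot \lnot x1)) \land \lnot x5   (double negation)
≡ (x1 \lor (\lnot x4 \land \lnot x1) \lor (x2 \land x1)) \land \lnot x5   (double negation)
≡ (x1 \lor \lnot x4 \lor x2) \land (x1 \lor \lnot x4 \lor x1) \land (x1 \lor \lnot x1 \lor x2) \land (x1 \lor \lnot x1 \lor x1) \land \lnot x5   (distribute \lor over \land)
≡ (x1 \lor \lnot x4) \land \lnot x5   (simplify)

(x1 \lor \lnot x4) \land \lnot x5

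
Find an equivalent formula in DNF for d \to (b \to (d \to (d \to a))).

\lnot d \lor \lnot b \lor a

d \to (b \to (d \to (d \to a)))
≡ \lnot d \lor (b \to (d \to (d \to a)))   [eliminate \to]
≡ \lnot d \lor \lnot b \lor (d \to (d \to a))   [eliminate \to]
≡ \lnot d \lor \lnot b \lor \lnot d \lor (d \to a)   [eliminate \to]
≡ \lnot d \lor \lnot b \lor \lnot d \lor \lnot d \lor a   [eliminate \to]
≡ \lnot d \lor \lnot b \lor a   [simplify]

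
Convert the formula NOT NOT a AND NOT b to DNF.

a AND NOT b

NOT NOT a AND NOT b
≡ a AND NOT b   [double negation]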